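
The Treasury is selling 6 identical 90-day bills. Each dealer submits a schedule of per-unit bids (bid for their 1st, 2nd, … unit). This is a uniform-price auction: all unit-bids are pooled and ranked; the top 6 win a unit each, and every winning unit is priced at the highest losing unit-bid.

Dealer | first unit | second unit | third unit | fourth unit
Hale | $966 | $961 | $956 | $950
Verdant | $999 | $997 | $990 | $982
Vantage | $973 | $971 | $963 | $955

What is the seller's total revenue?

Total revenue: $5,796

All unit-bids, highest first — top 6: 999 (Verdant-1), 997 (Verdant-2), 990 (Verdant-3), 982 (Verdant-4), 973 (Vantage-1), 971 (Vantage-2)
Highest rejected unit-bid = $966.
Allocation: Vantage 2, Verdant 4. Every unit priced at $966.
Revenue = 6 × 966 = $5,796.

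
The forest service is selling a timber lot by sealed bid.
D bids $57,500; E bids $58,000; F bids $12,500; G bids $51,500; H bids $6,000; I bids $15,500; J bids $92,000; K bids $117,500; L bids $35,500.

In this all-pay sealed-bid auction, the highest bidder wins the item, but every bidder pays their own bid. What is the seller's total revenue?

All-pay sealed-bid auction: the highest bidder wins the item, but every bidder pays their own bid.
Sorting bids: 117,500 (K) > 92,000 (J) > 58,000 (E) > 57,500 (D) > 51,500 (G) > 35,500 (L) > …
Every bidder forfeits their bid regardless of winning.
Revenue = 57,500 + 58,000 + 12,500 + 51,500 + 6,000 + 15,500 + 92,000 + 117,500 + 35,500 = $446,000.

Total revenue: $446,000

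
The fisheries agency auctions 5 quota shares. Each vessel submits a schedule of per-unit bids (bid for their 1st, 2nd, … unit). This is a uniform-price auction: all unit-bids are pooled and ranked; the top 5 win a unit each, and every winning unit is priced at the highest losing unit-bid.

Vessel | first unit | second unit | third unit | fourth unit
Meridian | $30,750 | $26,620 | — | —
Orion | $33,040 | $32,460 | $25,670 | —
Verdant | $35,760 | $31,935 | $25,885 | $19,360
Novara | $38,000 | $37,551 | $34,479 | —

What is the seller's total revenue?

Total revenue: $162,300

Pooled unit-bids ranked (top 5): 38,000 (Novara-1), 37,551 (Novara-2), 35,760 (Verdant-1), 34,479 (Novara-3), 33,040 (Orion-1)
Highest rejected unit-bid = $32,460.
Allocation: Novara 3, Orion 1, Verdant 1. Every unit priced at $32,460.
Revenue = 5 × 32,460 = $162,300.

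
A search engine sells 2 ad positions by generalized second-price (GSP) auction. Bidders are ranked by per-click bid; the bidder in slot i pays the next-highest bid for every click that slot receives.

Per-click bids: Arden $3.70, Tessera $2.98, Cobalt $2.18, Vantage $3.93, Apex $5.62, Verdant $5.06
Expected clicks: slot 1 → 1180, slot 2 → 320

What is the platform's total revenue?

Total revenue: $7228.40

Per-click bids in order: $5.62 (Apex) > $5.06 (Verdant) > $3.93 (Vantage) > …
Slot 1: Apex pays $5.06 × 1180 = $5970.80
Slot 2: Verdant pays $3.93 × 320 = $1257.60
Total = $7228.40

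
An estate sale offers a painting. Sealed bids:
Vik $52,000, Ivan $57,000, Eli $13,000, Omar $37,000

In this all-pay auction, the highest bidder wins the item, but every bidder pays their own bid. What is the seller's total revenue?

Sorting bids: 57,000 (Ivan) > 52,000 (Vik) > 37,000 (Omar) > 13,000 (Eli)
Every bidder forfeits their bid regardless of winning.
Revenue = 52,000 + 57,000 + 13,000 + 37,000 = $159,000.

Total revenue: $159,000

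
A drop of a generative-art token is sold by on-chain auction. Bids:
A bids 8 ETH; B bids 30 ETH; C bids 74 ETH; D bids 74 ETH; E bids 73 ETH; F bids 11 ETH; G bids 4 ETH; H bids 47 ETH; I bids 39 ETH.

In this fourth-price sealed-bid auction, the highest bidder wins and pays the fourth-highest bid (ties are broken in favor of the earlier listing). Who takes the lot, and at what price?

Sorting bids: 74 (C) > 74 (D) > 73 (E) > 47 (H) > 39 (I) > 30 (B) > …
Tie at 74 ETH → C wins by tie-break.
C wins; payment is bid #4 in the ranking = 47 ETH.

C pays 47 ETH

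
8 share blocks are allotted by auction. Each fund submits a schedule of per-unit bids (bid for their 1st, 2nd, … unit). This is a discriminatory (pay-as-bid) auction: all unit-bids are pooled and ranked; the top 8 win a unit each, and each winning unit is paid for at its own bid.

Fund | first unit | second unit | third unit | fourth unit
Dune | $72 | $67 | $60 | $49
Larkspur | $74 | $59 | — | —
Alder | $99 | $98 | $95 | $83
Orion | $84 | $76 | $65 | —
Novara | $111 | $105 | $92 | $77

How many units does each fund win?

All unit-bids, highest first — top 8: 111 (Novara-1), 105 (Novara-2), 99 (Alder-1), 98 (Alder-2), 95 (Alder-3), 92 (Novara-3), 84 (Orion-1), 83 (Alder-4)
Next rejected bid: $77 (not a price — pay-as-bid).
Allocation: Alder 4, Novara 3, Orion 1.

Alder 4, Novara 3, Orion 1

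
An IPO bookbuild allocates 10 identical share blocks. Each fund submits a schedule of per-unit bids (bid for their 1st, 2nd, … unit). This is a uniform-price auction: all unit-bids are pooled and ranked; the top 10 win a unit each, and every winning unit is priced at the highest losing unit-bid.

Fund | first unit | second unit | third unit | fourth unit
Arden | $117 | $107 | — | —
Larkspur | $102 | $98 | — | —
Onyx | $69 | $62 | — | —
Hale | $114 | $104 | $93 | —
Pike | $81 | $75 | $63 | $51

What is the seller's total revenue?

Merging the schedules and taking the best 10: 117 (Arden-1), 114 (Hale-1), 107 (Arden-2), 104 (Hale-2), 102 (Larkspur-1), 98 (Larkspur-2), 93 (Hale-3), 81 (Pike-1), 75 (Pike-2), 69 (Onyx-1)
First bid not allocated: $63.
Allocation: Arden 2, Hale 3, Larkspur 2, Onyx 1, Pike 2. Every unit priced at $63.
Revenue = 10 × 63 = $630.

Total revenue: $630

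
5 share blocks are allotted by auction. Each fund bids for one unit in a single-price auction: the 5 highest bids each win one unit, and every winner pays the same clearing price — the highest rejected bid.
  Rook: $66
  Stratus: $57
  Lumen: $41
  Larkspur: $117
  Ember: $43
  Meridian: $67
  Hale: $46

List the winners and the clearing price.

Bids ranked high→low: 117 (Larkspur), 67 (Meridian), 66 (Rook), 57 (Stratus), 46 (Hale), 43 (Ember), 41 (Lumen)
The 5 highest are Larkspur, Meridian, Rook, Stratus, Hale.
First losing bid is Ember's $43, which sets the uniform price.

Larkspur, Meridian, Rook, Stratus, Hale; each pays $43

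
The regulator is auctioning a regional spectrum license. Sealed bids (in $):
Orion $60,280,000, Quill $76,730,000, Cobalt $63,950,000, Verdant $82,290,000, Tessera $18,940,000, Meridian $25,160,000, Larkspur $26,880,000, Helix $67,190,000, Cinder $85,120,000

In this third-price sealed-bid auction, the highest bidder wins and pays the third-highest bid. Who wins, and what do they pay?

Sorting bids: 85,120,000 (Cinder) > 82,290,000 (Verdant) > 76,730,000 (Quill) > 67,190,000 (Helix) > 63,950,000 (Cobalt) > 60,280,000 (Orion) > …
Cinder wins; payment is bid #3 in the ranking = $76,730,000.

Cinder pays $76,730,000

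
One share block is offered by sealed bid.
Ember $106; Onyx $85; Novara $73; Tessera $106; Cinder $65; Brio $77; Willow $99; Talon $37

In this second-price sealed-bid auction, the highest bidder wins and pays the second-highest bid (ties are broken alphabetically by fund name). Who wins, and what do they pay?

Sorting bids: 106 (Ember) > 106 (Tessera) > 99 (Willow) > 85 (Onyx) > 77 (Brio) > 73 (Novara) > …
Tie at $106 → Ember wins by tie-break.
Ember wins with the highest bid; price is set by the runner-up at $106.

Ember pays $106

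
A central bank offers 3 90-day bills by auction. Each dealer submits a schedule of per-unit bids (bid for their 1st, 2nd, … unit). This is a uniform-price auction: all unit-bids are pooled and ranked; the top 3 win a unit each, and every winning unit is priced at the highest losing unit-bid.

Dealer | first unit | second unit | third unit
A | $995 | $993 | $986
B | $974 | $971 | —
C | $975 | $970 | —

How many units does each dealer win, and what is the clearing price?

A 3; clearing price $975

All unit-bids, highest first — top 3: 995 (A-1), 993 (A-2), 986 (A-3)
Highest rejected unit-bid = $975.
Allocation: A 3.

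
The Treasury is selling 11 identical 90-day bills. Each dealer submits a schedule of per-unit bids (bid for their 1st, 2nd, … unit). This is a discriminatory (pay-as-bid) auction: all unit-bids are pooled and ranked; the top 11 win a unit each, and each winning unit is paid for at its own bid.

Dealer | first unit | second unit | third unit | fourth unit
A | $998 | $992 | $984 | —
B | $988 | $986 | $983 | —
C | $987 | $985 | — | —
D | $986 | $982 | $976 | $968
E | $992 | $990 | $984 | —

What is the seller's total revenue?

Pooled unit-bids ranked (top 11): 998 (A-1), 992 (A-2), 992 (E-1), 990 (E-2), 988 (B-1), 987 (C-1), 986 (B-2), 986 (D-1), 985 (C-2), 984 (A-3), 984 (E-3)
Next rejected bid: $983 (not a price — pay-as-bid).
Each winning unit pays its own bid.
Revenue = 998 + 992 + 992 + 990 + 988 + 987 + 986 + 986 + 985 + 984 + 984 = $10,872.

Total revenue: $10,872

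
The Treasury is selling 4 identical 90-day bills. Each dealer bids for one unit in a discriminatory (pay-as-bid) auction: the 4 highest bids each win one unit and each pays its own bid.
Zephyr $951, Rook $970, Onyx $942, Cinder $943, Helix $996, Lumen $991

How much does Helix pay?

Helix pays $996

Bids ranked high→low: 996 (Helix), 991 (Lumen), 970 (Rook), 951 (Zephyr), 943 (Cinder), 942 (Onyx)
The 4 highest are Helix, Lumen, Rook, Zephyr.
Helix wins → own bid $996.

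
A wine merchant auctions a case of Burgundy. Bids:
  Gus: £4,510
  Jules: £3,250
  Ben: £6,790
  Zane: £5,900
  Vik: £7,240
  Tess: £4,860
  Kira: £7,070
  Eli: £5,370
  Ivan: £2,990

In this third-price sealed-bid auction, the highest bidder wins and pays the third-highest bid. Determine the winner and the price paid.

Rule: the highest bidder wins and pays the third-highest bid.
Bids in order: 7,240 (Vik) > 7,070 (Kira) > 6,790 (Ben) > 5,900 (Zane) > 5,370 (Eli) > 4,860 (Tess) > …
Vik is highest; pays the third-highest bid, £6,790.

Vik pays £6,790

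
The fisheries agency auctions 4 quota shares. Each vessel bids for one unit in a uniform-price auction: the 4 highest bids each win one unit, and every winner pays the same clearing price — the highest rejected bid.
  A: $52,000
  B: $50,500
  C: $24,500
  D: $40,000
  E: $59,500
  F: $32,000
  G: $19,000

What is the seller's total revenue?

Total revenue: $128,000

Sorting: 59,500 (E), 52,000 (A), 50,500 (B), 40,000 (D), 32,000 (F), 24,500 (C), …
Winners (4 units): E, A, B, D.
Highest unsuccessful bid: $32,000 → clearing price.
Total revenue = 4 × $32,000 = $128,000.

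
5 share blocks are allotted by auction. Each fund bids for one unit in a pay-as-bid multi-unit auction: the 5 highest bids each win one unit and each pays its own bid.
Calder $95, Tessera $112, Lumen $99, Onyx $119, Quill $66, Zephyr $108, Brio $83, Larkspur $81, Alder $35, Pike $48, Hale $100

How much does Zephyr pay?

Zephyr pays $108

Ordering the bids: 119 (Onyx), 112 (Tessera), 108 (Zephyr), 100 (Hale), 99 (Lumen), 95 (Calder), 83 (Brio), …
The 5 highest are Onyx, Tessera, Zephyr, Hale, Lumen.
Zephyr wins → own bid $108.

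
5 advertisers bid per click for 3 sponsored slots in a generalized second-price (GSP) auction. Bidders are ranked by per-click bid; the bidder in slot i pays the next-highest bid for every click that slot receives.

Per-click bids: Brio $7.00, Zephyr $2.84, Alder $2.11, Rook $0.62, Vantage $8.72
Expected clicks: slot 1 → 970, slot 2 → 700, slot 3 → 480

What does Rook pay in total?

Sorting advertisers: $8.72 (Vantage) > $7.00 (Brio) > $2.84 (Zephyr) > $2.11 (Alder) > …
Rook ranks below slot 3 → no slot, pays nothing.

Rook pays $0.00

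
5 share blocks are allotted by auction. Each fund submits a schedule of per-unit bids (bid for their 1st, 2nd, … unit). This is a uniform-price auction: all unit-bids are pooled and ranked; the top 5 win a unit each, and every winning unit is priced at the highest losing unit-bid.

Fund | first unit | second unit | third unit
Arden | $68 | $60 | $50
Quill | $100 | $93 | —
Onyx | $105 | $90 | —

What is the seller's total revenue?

Total revenue: $300

Merging the schedules and taking the best 5: 105 (Onyx-1), 100 (Quill-1), 93 (Quill-2), 90 (Onyx-2), 68 (Arden-1)
Highest rejected unit-bid = $60.
Allocation: Arden 1, Onyx 2, Quill 2. Every unit priced at $60.
Revenue = 5 × 60 = $300.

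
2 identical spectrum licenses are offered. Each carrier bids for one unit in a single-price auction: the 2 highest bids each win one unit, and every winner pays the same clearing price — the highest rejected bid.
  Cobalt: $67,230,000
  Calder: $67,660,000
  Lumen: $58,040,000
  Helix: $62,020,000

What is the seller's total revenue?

Total revenue: $124,040,000

Sorting: 67,660,000 (Calder), 67,230,000 (Cobalt), 62,020,000 (Helix), 58,040,000 (Lumen)
The 2 highest are Calder, Cobalt.
First losing bid is Helix's $62,020,000, which sets the uniform price.
Total revenue = 2 × $62,020,000 = $124,040,000.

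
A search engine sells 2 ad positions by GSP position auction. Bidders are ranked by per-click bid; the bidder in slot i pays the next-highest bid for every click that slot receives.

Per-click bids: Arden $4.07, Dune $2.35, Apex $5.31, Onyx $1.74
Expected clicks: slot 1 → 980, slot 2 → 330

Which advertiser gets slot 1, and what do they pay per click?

Ranked by bid: $5.31 (Apex) > $4.07 (Arden) > $2.35 (Dune) > …
Slot 1 goes to the first-ranked bidder, Apex, who pays the next bid down: $4.07/click.

Apex; $4.07 per click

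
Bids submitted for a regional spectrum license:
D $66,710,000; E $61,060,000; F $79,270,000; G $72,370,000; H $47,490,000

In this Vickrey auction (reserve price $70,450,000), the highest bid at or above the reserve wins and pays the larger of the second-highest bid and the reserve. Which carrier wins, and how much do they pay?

F pays $72,370,000

Vickrey auction (reserve price $70,450,000): the highest bid at or above the reserve wins and pays the larger of the second-highest bid and the reserve.
Bids in order: 79,270,000 (F) > 72,370,000 (G) > 66,710,000 (D) > 61,060,000 (E) > 47,490,000 (H)
F has the top bid at or above the reserve ($79,270,000).
Second-highest bid $72,370,000 exceeds the reserve $70,450,000 → payment $72,370,000.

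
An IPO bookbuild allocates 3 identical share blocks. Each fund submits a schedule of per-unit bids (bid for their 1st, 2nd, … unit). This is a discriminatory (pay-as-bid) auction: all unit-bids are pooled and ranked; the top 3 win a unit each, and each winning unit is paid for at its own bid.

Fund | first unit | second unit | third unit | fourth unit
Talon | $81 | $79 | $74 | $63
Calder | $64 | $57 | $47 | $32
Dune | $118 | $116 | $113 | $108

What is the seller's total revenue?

Total revenue: $347

Merging the schedules and taking the best 3: 118 (Dune-1), 116 (Dune-2), 113 (Dune-3)
Next rejected bid: $108 (not a price — pay-as-bid).
Each winning unit pays its own bid.
Revenue = 118 + 116 + 113 = $347.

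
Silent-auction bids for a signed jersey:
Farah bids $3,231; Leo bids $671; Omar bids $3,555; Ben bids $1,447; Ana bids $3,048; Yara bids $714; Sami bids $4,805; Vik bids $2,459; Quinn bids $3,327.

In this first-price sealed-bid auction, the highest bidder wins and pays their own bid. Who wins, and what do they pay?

Sami pays $4,805

Bids ranked: 4,805 (Sami) > 3,555 (Omar) > 3,327 (Quinn) > 3,231 (Farah) > 3,048 (Ana) > 2,459 (Vik) > …
Sami has the highest bid and pays exactly that: $4,805.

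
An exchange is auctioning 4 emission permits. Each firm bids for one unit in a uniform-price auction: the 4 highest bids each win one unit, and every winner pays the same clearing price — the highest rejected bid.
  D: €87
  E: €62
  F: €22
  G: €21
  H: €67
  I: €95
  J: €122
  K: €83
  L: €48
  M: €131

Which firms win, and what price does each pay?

M, J, I, D; each pays €83

Ordering the bids: 131 (M), 122 (J), 95 (I), 87 (D), 83 (K), 67 (H), …
Top 4: M, J, I, D.
Highest unsuccessful bid: €83 → clearing price.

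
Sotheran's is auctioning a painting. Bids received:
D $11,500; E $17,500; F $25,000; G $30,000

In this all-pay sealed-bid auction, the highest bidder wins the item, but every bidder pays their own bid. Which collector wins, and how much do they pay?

G pays $30,000

Bids in order: 30,000 (G) > 25,000 (F) > 17,500 (E) > 11,500 (D)
G wins with the top bid; all bids are sunk regardless.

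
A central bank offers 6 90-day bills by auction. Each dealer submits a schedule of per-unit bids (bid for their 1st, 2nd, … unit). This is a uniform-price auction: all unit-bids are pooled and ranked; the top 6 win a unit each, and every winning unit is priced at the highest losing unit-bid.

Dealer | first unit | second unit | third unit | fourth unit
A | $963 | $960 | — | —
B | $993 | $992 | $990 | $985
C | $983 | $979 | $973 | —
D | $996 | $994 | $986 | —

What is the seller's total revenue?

All unit-bids, highest first — top 6: 996 (D-1), 994 (D-2), 993 (B-1), 992 (B-2), 990 (B-3), 986 (D-3)
First bid not allocated: $985.
Allocation: B 3, D 3. Every unit priced at $985.
Revenue = 6 × 985 = $5,910.

Total revenue: $5,910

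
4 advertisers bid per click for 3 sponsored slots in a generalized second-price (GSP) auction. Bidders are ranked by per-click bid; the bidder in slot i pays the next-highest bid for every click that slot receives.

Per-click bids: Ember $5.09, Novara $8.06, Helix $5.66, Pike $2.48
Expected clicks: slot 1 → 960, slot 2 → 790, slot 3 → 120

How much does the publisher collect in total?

Ranked by bid: $8.06 (Novara) > $5.66 (Helix) > $5.09 (Ember) > $2.48 (Pike)
Slot 1: Novara pays $5.66 × 960 = $5433.60
Slot 2: Helix pays $5.09 × 790 = $4021.10
Slot 3: Ember pays $2.48 × 120 = $297.60
Total = $9752.30

Total revenue: $9752.30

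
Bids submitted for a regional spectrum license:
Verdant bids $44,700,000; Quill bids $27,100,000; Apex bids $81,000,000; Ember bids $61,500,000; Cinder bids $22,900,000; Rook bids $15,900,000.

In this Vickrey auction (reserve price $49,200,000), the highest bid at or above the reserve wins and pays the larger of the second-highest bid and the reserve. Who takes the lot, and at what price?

Apex pays $61,500,000

Bids ranked: 81,000,000 (Apex) > 61,500,000 (Ember) > 44,700,000 (Verdant) > 27,100,000 (Quill) > 22,900,000 (Cinder) > 15,900,000 (Rook)
Apex has the top bid at or above the reserve ($81,000,000).
Second-highest bid $61,500,000 exceeds the reserve $49,200,000 → payment $61,500,000.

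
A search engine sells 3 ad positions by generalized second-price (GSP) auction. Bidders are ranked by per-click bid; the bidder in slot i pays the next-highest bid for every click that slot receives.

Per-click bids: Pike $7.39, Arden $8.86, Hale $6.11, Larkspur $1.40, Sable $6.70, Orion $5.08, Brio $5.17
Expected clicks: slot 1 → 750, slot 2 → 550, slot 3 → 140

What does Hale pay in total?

Hale pays $0.00

Ranked by bid: $8.86 (Arden) > $7.39 (Pike) > $6.70 (Sable) > $6.11 (Hale) > …
Hale ranks below slot 3 → no slot, pays nothing.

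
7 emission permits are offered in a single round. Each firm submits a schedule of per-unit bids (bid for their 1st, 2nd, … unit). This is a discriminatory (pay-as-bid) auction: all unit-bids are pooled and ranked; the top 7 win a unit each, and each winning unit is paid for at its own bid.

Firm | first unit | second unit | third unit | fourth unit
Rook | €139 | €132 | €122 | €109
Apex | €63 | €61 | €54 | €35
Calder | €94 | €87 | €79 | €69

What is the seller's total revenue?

Pooled unit-bids ranked (top 7): 139 (Rook-1), 132 (Rook-2), 122 (Rook-3), 109 (Rook-4), 94 (Calder-1), 87 (Calder-2), 79 (Calder-3)
Next rejected bid: €69 (not a price — pay-as-bid).
Each winning unit pays its own bid.
Revenue = 139 + 132 + 122 + 109 + 94 + 87 + 79 = €762.

Total revenue: €762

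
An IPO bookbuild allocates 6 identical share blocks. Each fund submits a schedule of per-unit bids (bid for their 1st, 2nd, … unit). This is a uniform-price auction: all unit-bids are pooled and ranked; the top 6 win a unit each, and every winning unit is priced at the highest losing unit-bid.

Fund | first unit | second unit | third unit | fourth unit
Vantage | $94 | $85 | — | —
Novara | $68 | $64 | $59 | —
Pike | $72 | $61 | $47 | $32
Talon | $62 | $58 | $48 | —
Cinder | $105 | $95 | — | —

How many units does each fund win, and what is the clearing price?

Cinder 2, Novara 1, Pike 1, Vantage 2; clearing price $64

All unit-bids, highest first — top 6: 105 (Cinder-1), 95 (Cinder-2), 94 (Vantage-1), 85 (Vantage-2), 72 (Pike-1), 68 (Novara-1)
First bid not allocated: $64.
Allocation: Cinder 2, Novara 1, Pike 1, Vantage 2.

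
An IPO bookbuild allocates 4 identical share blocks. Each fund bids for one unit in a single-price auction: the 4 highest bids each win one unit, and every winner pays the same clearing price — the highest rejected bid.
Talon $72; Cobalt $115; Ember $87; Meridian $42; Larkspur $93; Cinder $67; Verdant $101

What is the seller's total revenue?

Ordering the bids: 115 (Cobalt), 101 (Verdant), 93 (Larkspur), 87 (Ember), 72 (Talon), 67 (Cinder), …
Top 4: Cobalt, Verdant, Larkspur, Ember.
Highest unsuccessful bid: $72 → clearing price.
Total revenue = 4 × $72 = $288.

Total revenue: $288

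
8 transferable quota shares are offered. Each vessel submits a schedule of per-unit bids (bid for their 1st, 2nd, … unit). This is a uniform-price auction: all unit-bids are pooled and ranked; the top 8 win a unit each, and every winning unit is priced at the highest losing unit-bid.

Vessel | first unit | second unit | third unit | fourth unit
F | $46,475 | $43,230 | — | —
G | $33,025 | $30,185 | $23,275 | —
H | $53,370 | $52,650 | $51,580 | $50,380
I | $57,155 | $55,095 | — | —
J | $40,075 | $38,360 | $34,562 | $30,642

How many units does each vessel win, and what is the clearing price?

F 2, H 4, I 2; clearing price $40,075

Merging the schedules and taking the best 8: 57,155 (I-1), 55,095 (I-2), 53,370 (H-1), 52,650 (H-2), 51,580 (H-3), 50,380 (H-4), 46,475 (F-1), 43,230 (F-2)
Highest rejected unit-bid = $40,075.
Allocation: F 2, H 4, I 2.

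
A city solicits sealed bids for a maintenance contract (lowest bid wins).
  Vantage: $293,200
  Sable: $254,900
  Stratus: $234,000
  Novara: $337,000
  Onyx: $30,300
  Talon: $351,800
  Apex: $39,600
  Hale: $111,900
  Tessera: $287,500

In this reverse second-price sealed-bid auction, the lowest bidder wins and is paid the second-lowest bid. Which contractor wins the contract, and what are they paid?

Sorting bids: 30,300 (Onyx) < 39,600 (Apex) < 111,900 (Hale) < 234,000 (Stratus) < 254,900 (Sable) < 287,500 (Tessera) < …
Second-price: Onyx is paid Apex's bid of $39,600.

Onyx is paid $39,600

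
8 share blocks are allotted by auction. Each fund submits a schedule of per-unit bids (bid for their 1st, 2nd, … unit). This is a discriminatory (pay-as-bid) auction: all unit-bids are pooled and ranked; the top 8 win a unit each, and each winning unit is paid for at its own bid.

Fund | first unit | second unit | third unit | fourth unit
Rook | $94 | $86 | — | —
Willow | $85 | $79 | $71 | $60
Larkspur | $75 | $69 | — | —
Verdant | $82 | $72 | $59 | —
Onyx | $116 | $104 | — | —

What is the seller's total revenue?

Pooled unit-bids ranked (top 8): 116 (Onyx-1), 104 (Onyx-2), 94 (Rook-1), 86 (Rook-2), 85 (Willow-1), 82 (Verdant-1), 79 (Willow-2), 75 (Larkspur-1)
Next rejected bid: $72 (not a price — pay-as-bid).
Each winning unit pays its own bid.
Revenue = 116 + 104 + 94 + 86 + 85 + 82 + 79 + 75 = $721.

Total revenue: $721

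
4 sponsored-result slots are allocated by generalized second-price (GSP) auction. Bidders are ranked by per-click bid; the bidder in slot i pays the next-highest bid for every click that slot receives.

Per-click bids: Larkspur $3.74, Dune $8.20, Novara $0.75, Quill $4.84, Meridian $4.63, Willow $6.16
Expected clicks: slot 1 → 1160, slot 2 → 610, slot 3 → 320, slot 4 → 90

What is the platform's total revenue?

Sorting advertisers: $8.20 (Dune) > $6.16 (Willow) > $4.84 (Quill) > $4.63 (Meridian) > $3.74 (Larkspur) > …
Slot 1: Dune pays $6.16 × 1160 = $7145.60
Slot 2: Willow pays $4.84 × 610 = $2952.40
Slot 3: Quill pays $4.63 × 320 = $1481.60
Slot 4: Meridian pays $3.74 × 90 = $336.60
Total = $11916.20

Total revenue: $11916.20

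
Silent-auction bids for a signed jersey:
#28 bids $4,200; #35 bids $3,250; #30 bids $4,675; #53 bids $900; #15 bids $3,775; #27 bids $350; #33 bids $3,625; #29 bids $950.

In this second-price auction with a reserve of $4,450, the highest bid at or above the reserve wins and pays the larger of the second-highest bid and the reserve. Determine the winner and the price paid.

#30 pays $4,450

Rule: the highest bid at or above the reserve wins and pays the larger of the second-highest bid and the reserve.
Bids in order: 4,675 (#30) > 4,200 (#28) > 3,775 (#15) > 3,625 (#33) > 3,250 (#35) > 950 (#29) > …
#30 has the top bid at or above the reserve ($4,675).
max(second-highest $4,200, reserve $4,450) = $4,450.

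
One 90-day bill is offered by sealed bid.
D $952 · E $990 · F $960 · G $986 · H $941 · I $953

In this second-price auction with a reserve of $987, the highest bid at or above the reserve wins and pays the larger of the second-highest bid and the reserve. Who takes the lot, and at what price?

E pays $987

Second-price auction with a reserve of $987: the highest bid at or above the reserve wins and pays the larger of the second-highest bid and the reserve.
Bids in order: 990 (E) > 986 (G) > 960 (F) > 953 (I) > 952 (D) > 941 (H)
E has the top bid at or above the reserve ($990).
max(second-highest $986, reserve $987) = $987.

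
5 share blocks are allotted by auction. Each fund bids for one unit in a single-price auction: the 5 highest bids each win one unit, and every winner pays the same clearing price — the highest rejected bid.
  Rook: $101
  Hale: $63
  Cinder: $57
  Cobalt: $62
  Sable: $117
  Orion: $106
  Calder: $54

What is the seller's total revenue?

Total revenue: $285

Sorting: 117 (Sable), 106 (Orion), 101 (Rook), 63 (Hale), 62 (Cobalt), 57 (Cinder), 54 (Calder)
Winners (5 units): Sable, Orion, Rook, Hale, Cobalt.
Highest unsuccessful bid: $57 → clearing price.
Total revenue = 5 × $57 = $285.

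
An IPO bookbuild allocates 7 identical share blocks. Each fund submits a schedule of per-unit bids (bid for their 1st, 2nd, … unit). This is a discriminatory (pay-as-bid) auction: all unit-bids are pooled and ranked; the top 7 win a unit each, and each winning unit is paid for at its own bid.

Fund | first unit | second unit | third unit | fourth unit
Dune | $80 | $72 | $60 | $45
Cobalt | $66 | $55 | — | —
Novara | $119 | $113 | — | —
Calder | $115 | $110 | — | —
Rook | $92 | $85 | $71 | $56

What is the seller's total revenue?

Merging the schedules and taking the best 7: 119 (Novara-1), 115 (Calder-1), 113 (Novara-2), 110 (Calder-2), 92 (Rook-1), 85 (Rook-2), 80 (Dune-1)
Next rejected bid: $72 (not a price — pay-as-bid).
Each winning unit pays its own bid.
Revenue = 119 + 115 + 113 + 110 + 92 + 85 + 80 = $714.

Total revenue: $714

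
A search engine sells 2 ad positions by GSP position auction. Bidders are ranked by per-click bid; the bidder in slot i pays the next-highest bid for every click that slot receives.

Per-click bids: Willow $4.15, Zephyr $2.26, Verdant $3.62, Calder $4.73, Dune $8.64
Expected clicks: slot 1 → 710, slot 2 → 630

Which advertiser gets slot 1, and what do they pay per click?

Dune; $4.73 per click

Sorting advertisers: $8.64 (Dune) > $4.73 (Calder) > $4.15 (Willow) > …
Slot 1 goes to the first-ranked bidder, Dune, who pays the next bid down: $4.73/click.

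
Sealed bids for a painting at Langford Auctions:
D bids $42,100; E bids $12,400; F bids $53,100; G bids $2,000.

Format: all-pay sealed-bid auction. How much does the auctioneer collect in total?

Rule: the highest bidder wins the item, but every bidder pays their own bid.
Bids ranked: 53,100 (F) > 42,100 (D) > 12,400 (E) > 2,000 (G)
Every bidder forfeits their bid regardless of winning.
Revenue = 42,100 + 12,400 + 53,100 + 2,000 = $109,600.

Total revenue: $109,600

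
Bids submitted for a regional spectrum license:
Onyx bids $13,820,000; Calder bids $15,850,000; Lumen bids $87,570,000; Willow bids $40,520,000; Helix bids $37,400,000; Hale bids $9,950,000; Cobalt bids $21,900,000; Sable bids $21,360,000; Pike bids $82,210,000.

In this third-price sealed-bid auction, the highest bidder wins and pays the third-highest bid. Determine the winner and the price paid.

Bids ranked: 87,570,000 (Lumen) > 82,210,000 (Pike) > 40,520,000 (Willow) > 37,400,000 (Helix) > 21,900,000 (Cobalt) > 21,360,000 (Sable) > …
Lumen is highest; pays the third-highest bid, $40,520,000.

Lumen pays $40,520,000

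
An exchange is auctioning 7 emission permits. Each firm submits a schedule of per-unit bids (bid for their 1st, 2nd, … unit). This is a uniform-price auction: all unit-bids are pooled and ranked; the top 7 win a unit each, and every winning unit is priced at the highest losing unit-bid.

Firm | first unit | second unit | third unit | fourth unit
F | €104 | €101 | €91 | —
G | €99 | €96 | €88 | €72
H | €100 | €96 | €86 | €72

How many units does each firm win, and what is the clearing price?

F 3, G 2, H 2; clearing price €88

Pooled unit-bids ranked (top 7): 104 (F-1), 101 (F-2), 100 (H-1), 99 (G-1), 96 (G-2), 96 (H-2), 91 (F-3)
First bid not allocated: €88.
Allocation: F 3, G 2, H 2.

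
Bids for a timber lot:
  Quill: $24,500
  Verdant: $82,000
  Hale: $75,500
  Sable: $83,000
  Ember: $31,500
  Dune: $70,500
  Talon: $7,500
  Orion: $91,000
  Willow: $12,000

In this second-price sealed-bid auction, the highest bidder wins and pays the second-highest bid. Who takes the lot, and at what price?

Orion pays $83,000

Bids in order: 91,000 (Orion) > 83,000 (Sable) > 82,000 (Verdant) > 75,500 (Hale) > 70,500 (Dune) > 31,500 (Ember) > …
Second-price: Orion pays Sable's bid of $83,000.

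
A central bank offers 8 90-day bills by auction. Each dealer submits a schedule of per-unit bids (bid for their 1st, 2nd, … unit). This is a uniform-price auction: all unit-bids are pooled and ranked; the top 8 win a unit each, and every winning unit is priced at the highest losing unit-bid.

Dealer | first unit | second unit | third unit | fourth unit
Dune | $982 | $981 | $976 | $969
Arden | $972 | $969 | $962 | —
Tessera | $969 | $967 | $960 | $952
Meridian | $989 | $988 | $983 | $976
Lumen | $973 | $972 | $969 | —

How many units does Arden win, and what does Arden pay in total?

Arden: 0 units, pays $0

Merging the schedules and taking the best 8: 989 (Meridian-1), 988 (Meridian-2), 983 (Meridian-3), 982 (Dune-1), 981 (Dune-2), 976 (Dune-3), 976 (Meridian-4), 973 (Lumen-1)
First bid not allocated: $972.
Arden wins 0 unit(s) at $972 each.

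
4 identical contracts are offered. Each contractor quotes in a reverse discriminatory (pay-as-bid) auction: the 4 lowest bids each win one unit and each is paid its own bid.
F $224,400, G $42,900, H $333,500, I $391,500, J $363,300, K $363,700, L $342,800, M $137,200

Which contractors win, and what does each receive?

Bids ranked low→high: 42,900 (G), 137,200 (M), 224,400 (F), 333,500 (H), 342,800 (L), 363,300 (J), …
Lowest 4: G, M, F, H.
Each winner is paid its own bid: G $42,900, M $137,200, F $224,400, H $333,500.

G $42,900, M $137,200, F $224,400, H $333,500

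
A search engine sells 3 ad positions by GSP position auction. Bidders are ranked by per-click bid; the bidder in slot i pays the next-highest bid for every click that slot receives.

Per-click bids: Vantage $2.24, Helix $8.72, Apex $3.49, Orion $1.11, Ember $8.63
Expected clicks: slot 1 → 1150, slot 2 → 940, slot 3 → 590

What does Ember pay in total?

Sorting advertisers: $8.72 (Helix) > $8.63 (Ember) > $3.49 (Apex) > $2.24 (Vantage) > …
Ember holds slot 2 → pays next bid $3.49 × 940 clicks = $3280.60.

Ember pays $3280.60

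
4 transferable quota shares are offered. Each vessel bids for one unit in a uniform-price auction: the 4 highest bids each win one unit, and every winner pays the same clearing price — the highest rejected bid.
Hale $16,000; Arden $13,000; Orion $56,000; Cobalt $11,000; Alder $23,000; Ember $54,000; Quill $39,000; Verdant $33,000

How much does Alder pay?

Alder pays $0

Sorting: 56,000 (Orion), 54,000 (Ember), 39,000 (Quill), 33,000 (Verdant), 23,000 (Alder), 16,000 (Hale), …
Winners (4 units): Orion, Ember, Quill, Verdant.
Clearing price = highest rejected bid = $23,000.
Alder does not win → pays $0.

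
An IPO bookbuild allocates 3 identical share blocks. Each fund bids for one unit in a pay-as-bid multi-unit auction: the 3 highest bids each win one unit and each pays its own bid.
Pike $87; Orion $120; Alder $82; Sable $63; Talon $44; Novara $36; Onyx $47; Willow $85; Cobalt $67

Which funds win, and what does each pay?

Bids ranked high→low: 120 (Orion), 87 (Pike), 85 (Willow), 82 (Alder), 67 (Cobalt), …
The 3 highest are Orion, Pike, Willow.
Each winner pays its own bid: Orion $120, Pike $87, Willow $85.

Orion $120, Pike $87, Willow $85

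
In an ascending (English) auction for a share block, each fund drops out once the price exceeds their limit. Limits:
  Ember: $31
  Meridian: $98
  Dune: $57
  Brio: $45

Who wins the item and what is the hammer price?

Limits in order: 98 (Meridian) > 57 (Dune) > 45 (Brio) > 31 (Ember)
Once the price passes $57, only Meridian is left; the hammer falls at Dune's limit of $57.

Meridian wins at $57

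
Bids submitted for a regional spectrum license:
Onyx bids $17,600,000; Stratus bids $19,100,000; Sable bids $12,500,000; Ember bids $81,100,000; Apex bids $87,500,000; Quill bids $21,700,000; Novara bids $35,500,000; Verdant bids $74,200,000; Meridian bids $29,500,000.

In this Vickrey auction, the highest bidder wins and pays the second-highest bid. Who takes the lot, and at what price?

Apex pays $81,100,000

Bids ranked: 87,500,000 (Apex) > 81,100,000 (Ember) > 74,200,000 (Verdant) > 35,500,000 (Novara) > 29,500,000 (Meridian) > 21,700,000 (Quill) > …
Apex is highest; pays the second-highest bid, $81,100,000.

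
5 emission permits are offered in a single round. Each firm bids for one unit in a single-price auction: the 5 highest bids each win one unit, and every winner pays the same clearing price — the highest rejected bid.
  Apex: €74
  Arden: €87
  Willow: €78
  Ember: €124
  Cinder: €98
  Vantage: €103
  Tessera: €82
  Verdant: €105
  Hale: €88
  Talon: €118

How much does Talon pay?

Talon pays €88

Bids ranked high→low: 124 (Ember), 118 (Talon), 105 (Verdant), 103 (Vantage), 98 (Cinder), 88 (Hale), 87 (Arden), …
Winners (5 units): Ember, Talon, Verdant, Vantage, Cinder.
First losing bid is Hale's €88, which sets the uniform price.
Talon wins → pays €88.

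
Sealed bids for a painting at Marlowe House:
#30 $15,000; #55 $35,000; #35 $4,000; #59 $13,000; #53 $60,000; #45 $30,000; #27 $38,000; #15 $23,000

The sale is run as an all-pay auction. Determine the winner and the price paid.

#53 pays $60,000

Sorting bids: 60,000 (#53) > 38,000 (#27) > 35,000 (#55) > 30,000 (#45) > 23,000 (#15) > 15,000 (#30) > …
#53 wins with the top bid; all bids are sunk regardless.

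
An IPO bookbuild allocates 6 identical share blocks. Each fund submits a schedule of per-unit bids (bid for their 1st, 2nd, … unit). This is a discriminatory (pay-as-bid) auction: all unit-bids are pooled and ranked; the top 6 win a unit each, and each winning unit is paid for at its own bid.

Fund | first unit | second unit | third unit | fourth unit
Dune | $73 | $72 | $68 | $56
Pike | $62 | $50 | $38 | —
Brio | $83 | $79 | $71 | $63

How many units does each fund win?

Brio 3, Dune 3

Pooled unit-bids ranked (top 6): 83 (Brio-1), 79 (Brio-2), 73 (Dune-1), 72 (Dune-2), 71 (Brio-3), 68 (Dune-3)
Next rejected bid: $63 (not a price — pay-as-bid).
Allocation: Brio 3, Dune 3.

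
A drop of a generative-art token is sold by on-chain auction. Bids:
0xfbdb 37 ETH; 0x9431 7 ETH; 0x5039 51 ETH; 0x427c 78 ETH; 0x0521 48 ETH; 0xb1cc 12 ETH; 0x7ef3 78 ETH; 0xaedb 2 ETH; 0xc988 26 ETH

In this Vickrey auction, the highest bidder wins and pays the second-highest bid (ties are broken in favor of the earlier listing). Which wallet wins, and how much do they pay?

0x427c pays 78 ETH

Bids ranked: 78 (0x427c) > 78 (0x7ef3) > 51 (0x5039) > 48 (0x0521) > 37 (0xfbdb) > 26 (0xc988) > …
0x427c and 0x7ef3 tie at 78 ETH; tie-break gives it to 0x427c.
0x427c is highest; pays the second-highest bid, 78 ETH.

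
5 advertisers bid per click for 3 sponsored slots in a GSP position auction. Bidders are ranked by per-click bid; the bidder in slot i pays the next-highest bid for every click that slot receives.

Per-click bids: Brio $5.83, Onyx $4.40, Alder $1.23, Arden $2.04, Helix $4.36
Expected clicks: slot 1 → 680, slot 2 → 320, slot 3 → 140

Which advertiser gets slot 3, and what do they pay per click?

Helix; $2.04 per click

Sorting advertisers: $5.83 (Brio) > $4.40 (Onyx) > $4.36 (Helix) > $2.04 (Arden) > …
Slot 3 goes to the third-ranked bidder, Helix, who pays the next bid down: $2.04/click.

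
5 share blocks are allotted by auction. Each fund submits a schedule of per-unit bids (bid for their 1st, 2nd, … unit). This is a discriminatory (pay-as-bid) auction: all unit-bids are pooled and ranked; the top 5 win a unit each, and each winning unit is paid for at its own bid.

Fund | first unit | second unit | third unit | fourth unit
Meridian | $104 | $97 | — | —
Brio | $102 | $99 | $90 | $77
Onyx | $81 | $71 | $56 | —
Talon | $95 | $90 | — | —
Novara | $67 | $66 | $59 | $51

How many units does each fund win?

Pooled unit-bids ranked (top 5): 104 (Meridian-1), 102 (Brio-1), 99 (Brio-2), 97 (Meridian-2), 95 (Talon-1)
Next rejected bid: $90 (not a price — pay-as-bid).
Allocation: Brio 2, Meridian 2, Talon 1.

Brio 2, Meridian 2, Talon 1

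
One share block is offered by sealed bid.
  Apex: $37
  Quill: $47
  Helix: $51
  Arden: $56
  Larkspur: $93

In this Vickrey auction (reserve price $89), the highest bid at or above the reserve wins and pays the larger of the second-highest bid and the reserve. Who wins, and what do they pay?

Larkspur pays $89

Sorting bids: 93 (Larkspur) > 56 (Arden) > 51 (Helix) > 47 (Quill) > 37 (Apex)
Larkspur has the top bid at or above the reserve ($93).
Second-highest bid $56 is below the reserve $89, so the reserve binds → payment $89.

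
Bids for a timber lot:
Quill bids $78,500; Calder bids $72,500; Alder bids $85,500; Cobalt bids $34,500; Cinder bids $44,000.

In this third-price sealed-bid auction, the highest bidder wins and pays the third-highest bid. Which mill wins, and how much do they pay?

Bids ranked: 85,500 (Alder) > 78,500 (Quill) > 72,500 (Calder) > 44,000 (Cinder) > 34,500 (Cobalt)
Alder is highest; pays the third-highest bid, $72,500.

Alder pays $72,500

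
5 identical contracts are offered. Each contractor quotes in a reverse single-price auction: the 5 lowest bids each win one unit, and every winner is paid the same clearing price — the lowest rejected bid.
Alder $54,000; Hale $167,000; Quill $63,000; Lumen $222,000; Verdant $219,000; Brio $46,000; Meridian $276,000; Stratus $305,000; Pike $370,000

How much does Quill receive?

Quill is paid $222,000

Ordering the bids: 46,000 (Brio), 54,000 (Alder), 63,000 (Quill), 167,000 (Hale), 219,000 (Verdant), 222,000 (Lumen), 276,000 (Meridian), …
The 5 lowest are Brio, Alder, Quill, Hale, Verdant.
Clearing price = lowest rejected bid = $222,000.
Quill wins → is paid $222,000.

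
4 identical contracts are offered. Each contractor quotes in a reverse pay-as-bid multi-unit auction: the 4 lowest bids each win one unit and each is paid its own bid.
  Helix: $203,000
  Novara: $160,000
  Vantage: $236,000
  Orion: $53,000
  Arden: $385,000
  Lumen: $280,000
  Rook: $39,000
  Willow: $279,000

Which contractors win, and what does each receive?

Rook $39,000, Orion $53,000, Novara $160,000, Helix $203,000

Bids ranked low→high: 39,000 (Rook), 53,000 (Orion), 160,000 (Novara), 203,000 (Helix), 236,000 (Vantage), 279,000 (Willow), …
Lowest 4: Rook, Orion, Novara, Helix.
Each winner is paid its own bid: Rook $39,000, Orion $53,000, Novara $160,000, Helix $203,000.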